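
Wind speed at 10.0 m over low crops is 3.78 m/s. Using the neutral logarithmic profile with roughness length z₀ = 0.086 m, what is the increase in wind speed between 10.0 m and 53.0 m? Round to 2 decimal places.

Log law: V₂ = V₁ · ln(z₂/z₀)/ln(z₁/z₀) = 3.78 × 6.4237/4.7560 = 5.1055 m/s
ΔV = 5.1055 − 3.78 = 1.3255 m/s

1.33 m/s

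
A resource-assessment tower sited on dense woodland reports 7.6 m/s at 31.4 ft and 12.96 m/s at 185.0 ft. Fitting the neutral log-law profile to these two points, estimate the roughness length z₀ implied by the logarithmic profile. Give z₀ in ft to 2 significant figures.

z₀ ≈ 2.5 ft

Log law: V(z) ∝ ln(z/z₀). With r = V₁/V₂ = 7.6/12.96 = 0.58642,
r · ln(z₂/z₀) = ln(z₁/z₀) ⇒ ln z₀ = (ln z₁ − r·ln z₂)/(1 − r)
ln z₀ = (3.44681 − 0.58642×5.22036) / 0.41358 = 0.9321
z₀ = exp(0.9321) = 2.540 ft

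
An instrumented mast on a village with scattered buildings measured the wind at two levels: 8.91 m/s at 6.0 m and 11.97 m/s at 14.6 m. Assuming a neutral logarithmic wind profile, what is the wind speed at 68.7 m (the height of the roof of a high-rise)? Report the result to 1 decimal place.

17.3 m/s

Log law: V ∝ ln(z/z₀). From the pair, with r = V₁/V₂ = 0.74436,
ln z₀ = (ln z₁ − r·ln z₂)/(1 − r) = (1.7918 − 0.74436×2.6810)/0.25564 = -0.7976 → z₀ = 0.4504 m
V₃ = V₁ · ln(z₃/z₀)/ln(z₁/z₀) = 8.91 × 5.0273/2.5893 = 17.2993 m/s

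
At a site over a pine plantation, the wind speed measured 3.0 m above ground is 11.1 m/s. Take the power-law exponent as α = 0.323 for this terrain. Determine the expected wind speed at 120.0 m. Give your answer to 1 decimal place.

36.5 m/s

Power-law profile: V₂ = V₁ · (z₂/z₁)^α
V₂ = 11.1 × (120.0/3.0)^0.323 = 11.1 × (40.0000)^0.323
    = 11.1 × 3.2920 = 36.5417 m/s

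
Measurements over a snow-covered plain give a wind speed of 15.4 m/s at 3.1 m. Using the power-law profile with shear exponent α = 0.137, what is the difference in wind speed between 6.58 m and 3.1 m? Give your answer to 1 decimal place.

Power law: V₂ = V₁ · (z₂/z₁)^α = 15.4 × (2.1226)^0.137 = 17.0727 m/s
ΔV = 17.0727 − 15.4 = 1.6727 m/s

1.7 m/s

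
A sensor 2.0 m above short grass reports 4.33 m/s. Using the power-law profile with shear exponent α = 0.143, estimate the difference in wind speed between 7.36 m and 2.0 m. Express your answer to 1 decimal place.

Power law: V₂ = V₁ · (z₂/z₁)^α = 4.33 × (3.6800)^0.143 = 5.2168 m/s
ΔV = 5.2168 − 4.33 = 0.8868 m/s

0.9 m/s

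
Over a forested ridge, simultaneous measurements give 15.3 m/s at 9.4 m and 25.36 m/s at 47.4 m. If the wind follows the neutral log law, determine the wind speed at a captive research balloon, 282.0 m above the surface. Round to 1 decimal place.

Log law: V ∝ ln(z/z₀). From the pair, with r = V₁/V₂ = 0.60331,
ln z₀ = (ln z₁ − r·ln z₂)/(1 − r) = (2.2407 − 0.60331×3.8586)/0.39669 = -0.2199 → z₀ = 0.8026 m
V₃ = V₁ · ln(z₃/z₀)/ln(z₁/z₀) = 15.3 × 5.8618/2.4606 = 36.4483 m/s

36.4 m/s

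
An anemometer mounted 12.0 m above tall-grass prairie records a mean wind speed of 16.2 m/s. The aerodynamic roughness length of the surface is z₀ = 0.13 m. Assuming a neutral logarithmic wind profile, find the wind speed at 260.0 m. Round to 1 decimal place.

27.2 m/s

Log law: V(z) ∝ ln(z/z₀), so V₂/V₁ = ln(z₂/z₀) / ln(z₁/z₀).
ln(260.0/0.13) = 7.6009, ln(12.0/0.13) = 4.5251
V₂ = 16.2 × 7.6009/4.5251 = 16.2 × 1.6797 = 27.2113 m/s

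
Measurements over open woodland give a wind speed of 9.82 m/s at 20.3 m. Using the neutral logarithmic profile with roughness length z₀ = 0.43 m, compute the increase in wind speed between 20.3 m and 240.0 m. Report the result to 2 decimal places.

Log law: V₂ = V₁ · ln(z₂/z₀)/ln(z₁/z₀) = 9.82 × 6.3246/3.8546 = 16.1126 m/s
ΔV = 16.1126 − 9.82 = 6.2926 m/s

6.29 m/s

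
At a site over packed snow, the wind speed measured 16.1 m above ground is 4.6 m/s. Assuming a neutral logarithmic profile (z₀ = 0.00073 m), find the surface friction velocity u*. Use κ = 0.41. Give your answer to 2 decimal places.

u* ≈ 0.19 m/s

Log law: V(z) = (u*/κ) · ln(z/z₀) ⇒ u* = κ · V / ln(z/z₀)
u* = 0.41 × 4.6 / ln(16.1/0.00073) = 0.41 × 4.6 / 10.0013
   = 1.8860 / 10.0013 = 0.1886 m/s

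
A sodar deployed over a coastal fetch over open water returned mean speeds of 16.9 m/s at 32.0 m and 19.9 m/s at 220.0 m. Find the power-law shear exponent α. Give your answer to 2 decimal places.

α ≈ 0.08

Power law: V₂/V₁ = (z₂/z₁)^α ⇒ α = ln(V₂/V₁) / ln(z₂/z₁)
α = ln(19.9/16.9) / ln(220.0/32.0) = ln(1.1775) / ln(6.8750)
  = 0.16341 / 1.92789 = 0.08476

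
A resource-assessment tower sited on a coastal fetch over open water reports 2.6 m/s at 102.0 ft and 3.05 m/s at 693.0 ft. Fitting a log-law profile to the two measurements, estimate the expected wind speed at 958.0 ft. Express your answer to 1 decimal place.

3.1 m/s

Log law: V ∝ ln(z/z₀). From the pair, with r = V₁/V₂ = 0.85246,
ln z₀ = (ln z₁ − r·ln z₂)/(1 − r) = (4.6250 − 0.85246×6.5410)/0.14754 = -6.4456 → z₀ = 0.001588 ft
V₃ = V₁ · ln(z₃/z₀)/ln(z₁/z₀) = 2.6 × 13.3104/11.0706 = 3.1261 m/s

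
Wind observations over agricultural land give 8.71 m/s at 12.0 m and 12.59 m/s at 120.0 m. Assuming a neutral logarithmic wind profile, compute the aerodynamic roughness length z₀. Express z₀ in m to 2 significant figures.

Log law: V(z) ∝ ln(z/z₀). With r = V₁/V₂ = 8.71/12.59 = 0.69182,
r · ln(z₂/z₀) = ln(z₁/z₀) ⇒ ln z₀ = (ln z₁ − r·ln z₂)/(1 − r)
ln z₀ = (2.48491 − 0.69182×4.78749) / 0.30818 = -2.6840
z₀ = exp(-2.6840) = 0.06829 m

z₀ ≈ 0.068 m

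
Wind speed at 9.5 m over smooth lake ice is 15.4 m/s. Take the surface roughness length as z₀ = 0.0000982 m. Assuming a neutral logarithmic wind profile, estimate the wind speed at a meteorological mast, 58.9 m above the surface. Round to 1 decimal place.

Log law: V(z) ∝ ln(z/z₀), so V₂/V₁ = ln(z₂/z₀) / ln(z₁/z₀).
ln(58.9/0.0000982) = 13.3043, ln(9.5/0.0000982) = 11.4798
V₂ = 15.4 × 13.3043/11.4798 = 15.4 × 1.1589 = 17.8476 m/s

17.8 m/s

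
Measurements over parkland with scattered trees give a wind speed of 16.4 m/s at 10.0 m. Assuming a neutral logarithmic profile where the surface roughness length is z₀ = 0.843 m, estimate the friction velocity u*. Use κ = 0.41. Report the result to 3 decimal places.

u* ≈ 2.719 m/s

Log law: V(z) = (u*/κ) · ln(z/z₀) ⇒ u* = κ · V / ln(z/z₀)
u* = 0.41 × 16.4 / ln(10.0/0.843) = 0.41 × 16.4 / 2.4734
   = 6.7240 / 2.4734 = 2.7186 m/s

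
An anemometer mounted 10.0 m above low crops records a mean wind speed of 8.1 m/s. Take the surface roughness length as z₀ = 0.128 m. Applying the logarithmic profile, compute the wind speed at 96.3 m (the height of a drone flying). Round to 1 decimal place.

Log law: V(z) ∝ ln(z/z₀), so V₂/V₁ = ln(z₂/z₀) / ln(z₁/z₀).
ln(96.3/0.128) = 6.6232, ln(10.0/0.128) = 4.3583
V₂ = 8.1 × 6.6232/4.3583 = 8.1 × 1.5197 = 12.3093 m/s

12.3 m/s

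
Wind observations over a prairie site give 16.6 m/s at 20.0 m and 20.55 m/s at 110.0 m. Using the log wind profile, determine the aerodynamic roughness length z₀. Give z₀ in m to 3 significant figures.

z₀ ≈ 0.0155 m

Log law: V(z) ∝ ln(z/z₀). With r = V₁/V₂ = 16.6/20.55 = 0.80779,
r · ln(z₂/z₀) = ln(z₁/z₀) ⇒ ln z₀ = (ln z₁ − r·ln z₂)/(1 − r)
ln z₀ = (2.99573 − 0.80779×4.70048) / 0.19221 = -4.1685
z₀ = exp(-4.1685) = 0.01548 m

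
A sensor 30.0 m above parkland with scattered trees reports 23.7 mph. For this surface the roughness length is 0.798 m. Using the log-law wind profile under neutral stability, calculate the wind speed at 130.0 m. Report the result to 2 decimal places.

33.28 mph

Log law: V(z) ∝ ln(z/z₀), so V₂/V₁ = ln(z₂/z₀) / ln(z₁/z₀).
ln(130.0/0.798) = 5.0932, ln(30.0/0.798) = 3.6268
V₂ = 23.7 × 5.0932/3.6268 = 23.7 × 1.4043 = 33.2819 mph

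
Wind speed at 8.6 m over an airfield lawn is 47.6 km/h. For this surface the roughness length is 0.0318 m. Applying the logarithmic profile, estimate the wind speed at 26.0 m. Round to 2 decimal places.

57.00 km/h

Log law: V(z) ∝ ln(z/z₀), so V₂/V₁ = ln(z₂/z₀) / ln(z₁/z₀).
ln(26.0/0.0318) = 6.7064, ln(8.6/0.0318) = 5.6001
V₂ = 47.6 × 6.7064/5.6001 = 47.6 × 1.1976 = 57.0038 km/h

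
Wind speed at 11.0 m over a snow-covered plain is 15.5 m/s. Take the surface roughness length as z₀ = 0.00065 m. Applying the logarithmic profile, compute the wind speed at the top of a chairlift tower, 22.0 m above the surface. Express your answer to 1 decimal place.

16.6 m/s

Log law: V(z) ∝ ln(z/z₀), so V₂/V₁ = ln(z₂/z₀) / ln(z₁/z₀).
ln(22.0/0.00065) = 10.4296, ln(11.0/0.00065) = 9.7364
V₂ = 15.5 × 10.4296/9.7364 = 15.5 × 1.0712 = 16.6035 m/s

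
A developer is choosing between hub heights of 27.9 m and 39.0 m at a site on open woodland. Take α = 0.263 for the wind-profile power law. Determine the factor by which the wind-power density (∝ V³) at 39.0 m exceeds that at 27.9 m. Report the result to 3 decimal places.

Speed ratio: V_B/V_A = (z_B/z_A)^α = (39.0/27.9)^0.263 = (1.3978)^0.263 = 1.09208
Power-density ratio: P_B/P_A = (V_B/V_A)³ = (1.09208)³ = 1.30247

1.302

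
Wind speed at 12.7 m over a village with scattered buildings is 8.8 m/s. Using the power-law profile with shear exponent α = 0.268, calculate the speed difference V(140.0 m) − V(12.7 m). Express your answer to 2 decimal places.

7.94 m/s

Power law: V₂ = V₁ · (z₂/z₁)^α = 8.8 × (11.0236)^0.268 = 16.7427 m/s
ΔV = 16.7427 − 8.8 = 7.9427 m/s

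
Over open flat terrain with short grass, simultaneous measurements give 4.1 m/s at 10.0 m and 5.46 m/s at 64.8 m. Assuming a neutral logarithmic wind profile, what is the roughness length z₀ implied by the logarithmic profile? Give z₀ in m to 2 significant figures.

Log law: V(z) ∝ ln(z/z₀). With r = V₁/V₂ = 4.1/5.46 = 0.75092,
r · ln(z₂/z₀) = ln(z₁/z₀) ⇒ ln z₀ = (ln z₁ − r·ln z₂)/(1 − r)
ln z₀ = (2.30259 − 0.75092×4.17131) / 0.24908 = -3.3311
z₀ = exp(-3.3311) = 0.03576 m

z₀ ≈ 0.036 m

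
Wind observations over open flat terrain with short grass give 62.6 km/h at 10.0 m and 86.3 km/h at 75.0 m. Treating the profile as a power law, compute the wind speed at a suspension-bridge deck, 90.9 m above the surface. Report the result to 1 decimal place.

First find α: α = ln(V₂/V₁)/ln(z₂/z₁) = ln(86.3/62.6)/ln(75.0/10.0) = 0.32106/2.01490 = 0.1593
Extrapolate from 75.0 m to 90.9 m: V₃ = 86.3 × (90.9/75.0)^0.1593 = 86.3 × 1.0311 = 88.9849 km/h

89.0 km/h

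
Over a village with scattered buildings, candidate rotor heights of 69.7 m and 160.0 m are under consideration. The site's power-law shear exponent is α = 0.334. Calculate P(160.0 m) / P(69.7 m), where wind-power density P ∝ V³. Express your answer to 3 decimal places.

Speed ratio: V_B/V_A = (z_B/z_A)^α = (160.0/69.7)^0.334 = (2.2956)^0.334 = 1.31989
Power-density ratio: P_B/P_A = (V_B/V_A)³ = (1.31989)³ = 2.29937

2.299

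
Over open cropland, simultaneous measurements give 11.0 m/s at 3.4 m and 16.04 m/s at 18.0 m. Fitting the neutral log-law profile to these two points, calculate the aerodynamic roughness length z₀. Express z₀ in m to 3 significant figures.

Log law: V(z) ∝ ln(z/z₀). With r = V₁/V₂ = 11.0/16.04 = 0.68579,
r · ln(z₂/z₀) = ln(z₁/z₀) ⇒ ln z₀ = (ln z₁ − r·ln z₂)/(1 − r)
ln z₀ = (1.22378 − 0.68579×2.89037) / 0.31421 = -2.4136
z₀ = exp(-2.4136) = 0.08949 m

z₀ ≈ 0.0895 m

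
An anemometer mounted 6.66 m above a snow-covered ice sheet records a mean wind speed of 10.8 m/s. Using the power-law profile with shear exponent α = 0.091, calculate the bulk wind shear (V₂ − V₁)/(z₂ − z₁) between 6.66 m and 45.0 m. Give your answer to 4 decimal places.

Power law: V₂ = V₁ · (z₂/z₁)^α = 10.8 × (6.7568)^0.091 = 12.8508 m/s
ΔV/Δz = (12.8508 − 10.8)/(45.0 − 6.66) = 2.0508/38.3400 = 0.05349 m/s/m

0.0535 m/s/m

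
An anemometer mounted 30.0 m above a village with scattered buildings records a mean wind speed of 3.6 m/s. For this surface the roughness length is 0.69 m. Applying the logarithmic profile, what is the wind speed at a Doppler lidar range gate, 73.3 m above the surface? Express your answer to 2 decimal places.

4.45 m/s

Log law: V(z) ∝ ln(z/z₀), so V₂/V₁ = ln(z₂/z₀) / ln(z₁/z₀).
ln(73.3/0.69) = 4.6656, ln(30.0/0.69) = 3.7723
V₂ = 3.6 × 4.6656/3.7723 = 3.6 × 1.2368 = 4.4526 m/s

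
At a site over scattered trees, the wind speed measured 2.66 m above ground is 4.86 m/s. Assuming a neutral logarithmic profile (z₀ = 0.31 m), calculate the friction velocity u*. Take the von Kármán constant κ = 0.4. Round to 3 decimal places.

u* ≈ 0.904 m/s

Log law: V(z) = (u*/κ) · ln(z/z₀) ⇒ u* = κ · V / ln(z/z₀)
u* = 0.4 × 4.86 / ln(2.66/0.31) = 0.4 × 4.86 / 2.1495
   = 1.9440 / 2.1495 = 0.9044 m/s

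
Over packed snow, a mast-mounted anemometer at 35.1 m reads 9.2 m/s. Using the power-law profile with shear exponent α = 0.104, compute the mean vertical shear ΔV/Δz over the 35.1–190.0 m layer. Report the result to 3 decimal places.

0.011 m/s/m

Power law: V₂ = V₁ · (z₂/z₁)^α = 9.2 × (5.4131)^0.104 = 10.9665 m/s
ΔV/Δz = (10.9665 − 9.2)/(190.0 − 35.1) = 1.7665/154.9000 = 0.01140 m/s/m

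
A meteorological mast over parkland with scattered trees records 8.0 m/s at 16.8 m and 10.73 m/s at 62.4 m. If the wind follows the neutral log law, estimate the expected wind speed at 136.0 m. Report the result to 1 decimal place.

12.4 m/s

Log law: V ∝ ln(z/z₀). From the pair, with r = V₁/V₂ = 0.74557,
ln z₀ = (ln z₁ − r·ln z₂)/(1 − r) = (2.8214 − 0.74557×4.1336)/0.25443 = -1.0239 → z₀ = 0.3592 m
V₃ = V₁ · ln(z₃/z₀)/ln(z₁/z₀) = 8.0 × 5.9365/3.8452 = 12.3509 m/s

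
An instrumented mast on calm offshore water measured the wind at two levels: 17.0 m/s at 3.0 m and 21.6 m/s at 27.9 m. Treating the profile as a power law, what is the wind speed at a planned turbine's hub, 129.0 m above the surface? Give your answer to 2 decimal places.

First find α: α = ln(V₂/V₁)/ln(z₂/z₁) = ln(21.6/17.0)/ln(27.9/3.0) = 0.23948/2.23001 = 0.1074
Extrapolate from 27.9 m to 129.0 m: V₃ = 21.6 × (129.0/27.9)^0.1074 = 21.6 × 1.1787 = 25.4605 m/s

25.46 m/s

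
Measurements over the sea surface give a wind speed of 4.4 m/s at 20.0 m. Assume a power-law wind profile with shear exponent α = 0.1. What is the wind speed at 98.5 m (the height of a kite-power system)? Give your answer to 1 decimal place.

5.2 m/s

Power-law profile: V₂ = V₁ · (z₂/z₁)^α
V₂ = 4.4 × (98.5/20.0)^0.1 = 4.4 × (4.9250)^0.1
    = 4.4 × 1.1728 = 5.1605 m/s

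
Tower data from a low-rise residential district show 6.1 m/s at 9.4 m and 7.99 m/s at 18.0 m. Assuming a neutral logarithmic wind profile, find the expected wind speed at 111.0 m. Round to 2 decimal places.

Log law: V ∝ ln(z/z₀). From the pair, with r = V₁/V₂ = 0.76345,
ln z₀ = (ln z₁ − r·ln z₂)/(1 − r) = (2.2407 − 0.76345×2.8904)/0.23655 = 0.1439 → z₀ = 1.155 m
V₃ = V₁ · ln(z₃/z₀)/ln(z₁/z₀) = 6.1 × 4.5656/2.0968 = 13.2823 m/s

13.28 m/s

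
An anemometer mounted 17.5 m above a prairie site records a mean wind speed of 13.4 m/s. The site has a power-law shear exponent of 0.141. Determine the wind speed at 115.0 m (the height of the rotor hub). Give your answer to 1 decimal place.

17.5 m/s

Power-law profile: V₂ = V₁ · (z₂/z₁)^α
V₂ = 13.4 × (115.0/17.5)^0.141 = 13.4 × (6.5714)^0.141
    = 13.4 × 1.3040 = 17.4741 m/s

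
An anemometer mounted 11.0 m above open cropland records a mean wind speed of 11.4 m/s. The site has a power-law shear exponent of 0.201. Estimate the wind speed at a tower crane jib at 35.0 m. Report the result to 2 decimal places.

14.39 m/s

Power-law profile: V₂ = V₁ · (z₂/z₁)^α
V₂ = 11.4 × (35.0/11.0)^0.201 = 11.4 × (3.1818)^0.201
    = 11.4 × 1.2619 = 14.3861 m/s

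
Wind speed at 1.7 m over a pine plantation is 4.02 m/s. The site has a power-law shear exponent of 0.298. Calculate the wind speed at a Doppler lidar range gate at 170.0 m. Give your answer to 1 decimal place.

15.9 m/s

Power-law profile: V₂ = V₁ · (z₂/z₁)^α
V₂ = 4.02 × (170.0/1.7)^0.298 = 4.02 × (100.0000)^0.298
    = 4.02 × 3.9446 = 15.8572 m/s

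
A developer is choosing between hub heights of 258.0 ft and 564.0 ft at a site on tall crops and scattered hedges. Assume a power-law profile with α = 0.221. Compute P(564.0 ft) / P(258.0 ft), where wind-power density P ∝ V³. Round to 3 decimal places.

1.680

Speed ratio: V_B/V_A = (z_B/z_A)^α = (564.0/258.0)^0.221 = (2.1860)^0.221 = 1.18868
Power-density ratio: P_B/P_A = (V_B/V_A)³ = (1.18868)³ = 1.67955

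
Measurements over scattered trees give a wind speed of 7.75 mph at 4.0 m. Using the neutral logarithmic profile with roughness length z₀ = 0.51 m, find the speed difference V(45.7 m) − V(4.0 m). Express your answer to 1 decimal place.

9.2 mph

Log law: V₂ = V₁ · ln(z₂/z₀)/ln(z₁/z₀) = 7.75 × 4.4954/2.0596 = 16.9154 mph
ΔV = 16.9154 − 7.75 = 9.1654 mph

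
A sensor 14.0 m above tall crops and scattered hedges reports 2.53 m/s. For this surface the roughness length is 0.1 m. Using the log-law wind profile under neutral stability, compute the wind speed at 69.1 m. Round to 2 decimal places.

3.35 m/s

Log law: V(z) ∝ ln(z/z₀), so V₂/V₁ = ln(z₂/z₀) / ln(z₁/z₀).
ln(69.1/0.1) = 6.5381, ln(14.0/0.1) = 4.9416
V₂ = 2.53 × 6.5381/4.9416 = 2.53 × 1.3231 = 3.3474 m/s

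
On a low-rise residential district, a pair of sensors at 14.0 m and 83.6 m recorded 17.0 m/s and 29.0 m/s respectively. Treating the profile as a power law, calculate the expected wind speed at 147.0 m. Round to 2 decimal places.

First find α: α = ln(V₂/V₁)/ln(z₂/z₁) = ln(29.0/17.0)/ln(83.6/14.0) = 0.53408/1.78699 = 0.2989
Extrapolate from 83.6 m to 147.0 m: V₃ = 29.0 × (147.0/83.6)^0.2989 = 29.0 × 1.1837 = 34.3285 m/s

34.33 m/s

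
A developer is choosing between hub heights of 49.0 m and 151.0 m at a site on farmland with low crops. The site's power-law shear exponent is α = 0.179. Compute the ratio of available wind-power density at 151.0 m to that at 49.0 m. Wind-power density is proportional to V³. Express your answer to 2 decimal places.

1.83

Speed ratio: V_B/V_A = (z_B/z_A)^α = (151.0/49.0)^0.179 = (3.0816)^0.179 = 1.22318
Power-density ratio: P_B/P_A = (V_B/V_A)³ = (1.22318)³ = 1.83010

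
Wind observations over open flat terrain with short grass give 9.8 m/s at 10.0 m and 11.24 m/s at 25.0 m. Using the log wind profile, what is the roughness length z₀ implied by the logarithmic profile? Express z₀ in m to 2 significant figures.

Log law: V(z) ∝ ln(z/z₀). With r = V₁/V₂ = 9.8/11.24 = 0.87189,
r · ln(z₂/z₀) = ln(z₁/z₀) ⇒ ln z₀ = (ln z₁ − r·ln z₂)/(1 − r)
ln z₀ = (2.30259 − 0.87189×3.21888) / 0.12811 = -3.9333
z₀ = exp(-3.9333) = 0.01958 m

z₀ ≈ 0.020 m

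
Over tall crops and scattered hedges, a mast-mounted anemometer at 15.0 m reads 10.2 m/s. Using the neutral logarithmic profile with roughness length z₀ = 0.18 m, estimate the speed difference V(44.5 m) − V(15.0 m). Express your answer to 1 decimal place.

Log law: V₂ = V₁ · ln(z₂/z₀)/ln(z₁/z₀) = 10.2 × 5.5103/4.4228 = 12.7079 m/s
ΔV = 12.7079 − 10.2 = 2.5079 m/s

2.5 m/s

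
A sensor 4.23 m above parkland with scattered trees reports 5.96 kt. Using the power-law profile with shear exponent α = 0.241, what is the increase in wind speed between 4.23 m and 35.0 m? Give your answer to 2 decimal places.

Power law: V₂ = V₁ · (z₂/z₁)^α = 5.96 × (8.2742)^0.241 = 9.9179 kt
ΔV = 9.9179 − 5.96 = 3.9579 kt

3.96 kt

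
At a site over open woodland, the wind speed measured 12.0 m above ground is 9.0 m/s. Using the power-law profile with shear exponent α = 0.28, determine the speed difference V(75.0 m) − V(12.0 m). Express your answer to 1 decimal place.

6.0 m/s

Power law: V₂ = V₁ · (z₂/z₁)^α = 9.0 × (6.2500)^0.28 = 15.0345 m/s
ΔV = 15.0345 − 9.0 = 6.0345 m/s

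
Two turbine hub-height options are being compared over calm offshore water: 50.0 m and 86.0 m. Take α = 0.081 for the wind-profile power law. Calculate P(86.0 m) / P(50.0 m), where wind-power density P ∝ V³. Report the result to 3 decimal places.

Speed ratio: V_B/V_A = (z_B/z_A)^α = (86.0/50.0)^0.081 = (1.7200)^0.081 = 1.04491
Power-density ratio: P_B/P_A = (V_B/V_A)³ = (1.04491)³ = 1.14086

1.141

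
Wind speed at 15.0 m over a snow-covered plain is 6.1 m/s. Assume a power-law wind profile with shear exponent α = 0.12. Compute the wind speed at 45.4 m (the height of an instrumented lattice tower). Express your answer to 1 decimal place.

Power-law profile: V₂ = V₁ · (z₂/z₁)^α
V₂ = 6.1 × (45.4/15.0)^0.12 = 6.1 × (3.0267)^0.12
    = 6.1 × 1.1421 = 6.9670 m/s

7.0 m/s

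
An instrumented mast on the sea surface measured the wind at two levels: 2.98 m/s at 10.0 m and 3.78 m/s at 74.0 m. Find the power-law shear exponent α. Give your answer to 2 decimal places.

Power law: V₂/V₁ = (z₂/z₁)^α ⇒ α = ln(V₂/V₁) / ln(z₂/z₁)
α = ln(3.78/2.98) / ln(74.0/10.0) = ln(1.2685) / ln(7.4000)
  = 0.23780 / 2.00148 = 0.11881

α ≈ 0.12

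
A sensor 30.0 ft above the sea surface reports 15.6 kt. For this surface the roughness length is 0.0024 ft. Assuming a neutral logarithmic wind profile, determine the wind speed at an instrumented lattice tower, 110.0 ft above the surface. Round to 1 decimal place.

17.7 kt

Log law: V(z) ∝ ln(z/z₀), so V₂/V₁ = ln(z₂/z₀) / ln(z₁/z₀).
ln(110.0/0.0024) = 10.7328, ln(30.0/0.0024) = 9.4335
V₂ = 15.6 × 10.7328/9.4335 = 15.6 × 1.1377 = 17.7486 kt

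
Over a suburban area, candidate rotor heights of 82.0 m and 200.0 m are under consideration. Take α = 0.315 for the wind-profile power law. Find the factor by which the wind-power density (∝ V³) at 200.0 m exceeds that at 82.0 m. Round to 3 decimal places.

2.322

Speed ratio: V_B/V_A = (z_B/z_A)^α = (200.0/82.0)^0.315 = (2.4390)^0.315 = 1.32426
Power-density ratio: P_B/P_A = (V_B/V_A)³ = (1.32426)³ = 2.32230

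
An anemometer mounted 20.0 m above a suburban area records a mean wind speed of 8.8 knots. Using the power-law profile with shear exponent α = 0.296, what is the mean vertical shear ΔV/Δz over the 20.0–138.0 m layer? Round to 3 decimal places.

Power law: V₂ = V₁ · (z₂/z₁)^α = 8.8 × (6.9000)^0.296 = 15.5877 knots
ΔV/Δz = (15.5877 − 8.8)/(138.0 − 20.0) = 6.7877/118.0000 = 0.05752 knots/m

0.058 knots/m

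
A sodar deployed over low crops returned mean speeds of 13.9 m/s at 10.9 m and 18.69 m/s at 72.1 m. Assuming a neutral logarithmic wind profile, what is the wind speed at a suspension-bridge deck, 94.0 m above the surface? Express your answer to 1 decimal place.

19.4 m/s

Log law: V ∝ ln(z/z₀). From the pair, with r = V₁/V₂ = 0.74371,
ln z₀ = (ln z₁ − r·ln z₂)/(1 − r) = (2.3888 − 0.74371×4.2781)/0.25629 = -3.0937 → z₀ = 0.04533 m
V₃ = V₁ · ln(z₃/z₀)/ln(z₁/z₀) = 13.9 × 7.6370/5.4825 = 19.3625 m/s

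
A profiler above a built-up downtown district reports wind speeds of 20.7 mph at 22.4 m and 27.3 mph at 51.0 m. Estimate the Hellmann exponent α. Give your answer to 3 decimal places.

α ≈ 0.336

Power law: V₂/V₁ = (z₂/z₁)^α ⇒ α = ln(V₂/V₁) / ln(z₂/z₁)
α = ln(27.3/20.7) / ln(51.0/22.4) = ln(1.3188) / ln(2.2768)
  = 0.27675 / 0.82276 = 0.33637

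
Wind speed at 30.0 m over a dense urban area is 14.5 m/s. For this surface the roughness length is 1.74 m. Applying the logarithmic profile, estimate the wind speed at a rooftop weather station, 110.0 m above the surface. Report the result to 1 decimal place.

Log law: V(z) ∝ ln(z/z₀), so V₂/V₁ = ln(z₂/z₀) / ln(z₁/z₀).
ln(110.0/1.74) = 4.1466, ln(30.0/1.74) = 2.8473
V₂ = 14.5 × 4.1466/2.8473 = 14.5 × 1.4563 = 21.1166 m/s

21.1 m/s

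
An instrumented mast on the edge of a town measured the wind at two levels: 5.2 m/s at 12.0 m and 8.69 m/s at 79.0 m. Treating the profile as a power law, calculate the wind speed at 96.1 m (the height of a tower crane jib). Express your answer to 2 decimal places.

9.17 m/s

First find α: α = ln(V₂/V₁)/ln(z₂/z₁) = ln(8.69/5.2)/ln(79.0/12.0) = 0.51351/1.88454 = 0.2725
Extrapolate from 79.0 m to 96.1 m: V₃ = 8.69 × (96.1/79.0)^0.2725 = 8.69 × 1.0548 = 9.1666 m/s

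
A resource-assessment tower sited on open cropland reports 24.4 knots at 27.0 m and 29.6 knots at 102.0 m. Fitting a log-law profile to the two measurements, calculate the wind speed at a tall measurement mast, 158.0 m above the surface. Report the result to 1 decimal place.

31.3 knots

Log law: V ∝ ln(z/z₀). From the pair, with r = V₁/V₂ = 0.82432,
ln z₀ = (ln z₁ − r·ln z₂)/(1 − r) = (3.2958 − 0.82432×4.6250)/0.17568 = -2.9409 → z₀ = 0.05282 m
V₃ = V₁ · ln(z₃/z₀)/ln(z₁/z₀) = 24.4 × 8.0035/6.2367 = 31.3121 knots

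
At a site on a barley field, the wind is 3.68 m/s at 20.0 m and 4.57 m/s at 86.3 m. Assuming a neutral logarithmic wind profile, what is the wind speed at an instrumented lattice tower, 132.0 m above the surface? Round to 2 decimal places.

4.83 m/s

Log law: V ∝ ln(z/z₀). From the pair, with r = V₁/V₂ = 0.80525,
ln z₀ = (ln z₁ − r·ln z₂)/(1 − r) = (2.9957 − 0.80525×4.4578)/0.19475 = -3.0498 → z₀ = 0.04737 m
V₃ = V₁ · ln(z₃/z₀)/ln(z₁/z₀) = 3.68 × 7.9326/6.0455 = 4.8287 m/s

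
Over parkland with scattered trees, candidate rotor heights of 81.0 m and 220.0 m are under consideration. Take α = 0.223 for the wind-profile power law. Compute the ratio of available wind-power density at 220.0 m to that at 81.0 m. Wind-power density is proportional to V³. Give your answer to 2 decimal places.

Speed ratio: V_B/V_A = (z_B/z_A)^α = (220.0/81.0)^0.223 = (2.7160)^0.223 = 1.24959
Power-density ratio: P_B/P_A = (V_B/V_A)³ = (1.24959)³ = 1.95121

1.95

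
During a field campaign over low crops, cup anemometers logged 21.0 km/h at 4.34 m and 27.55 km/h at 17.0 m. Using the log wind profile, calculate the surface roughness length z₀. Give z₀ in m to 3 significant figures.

Log law: V(z) ∝ ln(z/z₀). With r = V₁/V₂ = 21.0/27.55 = 0.76225,
r · ln(z₂/z₀) = ln(z₁/z₀) ⇒ ln z₀ = (ln z₁ − r·ln z₂)/(1 − r)
ln z₀ = (1.46787 − 0.76225×2.83321) / 0.23775 = -2.9095
z₀ = exp(-2.9095) = 0.05450 m

z₀ ≈ 0.0545 m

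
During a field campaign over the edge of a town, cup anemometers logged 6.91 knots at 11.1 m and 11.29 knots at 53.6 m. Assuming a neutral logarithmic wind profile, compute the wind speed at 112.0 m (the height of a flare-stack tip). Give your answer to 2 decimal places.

13.34 knots

Log law: V ∝ ln(z/z₀). From the pair, with r = V₁/V₂ = 0.61205,
ln z₀ = (ln z₁ − r·ln z₂)/(1 − r) = (2.4069 − 0.61205×3.9815)/0.38795 = -0.0772 → z₀ = 0.9257 m
V₃ = V₁ · ln(z₃/z₀)/ln(z₁/z₀) = 6.91 × 4.7957/2.4841 = 13.3399 knots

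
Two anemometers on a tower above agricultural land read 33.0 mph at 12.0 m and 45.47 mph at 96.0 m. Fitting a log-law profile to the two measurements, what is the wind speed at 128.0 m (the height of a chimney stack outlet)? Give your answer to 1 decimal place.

47.2 mph

Log law: V ∝ ln(z/z₀). From the pair, with r = V₁/V₂ = 0.72575,
ln z₀ = (ln z₁ − r·ln z₂)/(1 − r) = (2.4849 − 0.72575×4.5643)/0.27425 = -3.0180 → z₀ = 0.04890 m
V₃ = V₁ · ln(z₃/z₀)/ln(z₁/z₀) = 33.0 × 7.8701/5.5029 = 47.1952 mph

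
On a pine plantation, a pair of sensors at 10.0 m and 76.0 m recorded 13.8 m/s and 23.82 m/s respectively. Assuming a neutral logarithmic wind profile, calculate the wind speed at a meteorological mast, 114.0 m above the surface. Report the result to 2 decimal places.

25.82 m/s

Log law: V ∝ ln(z/z₀). From the pair, with r = V₁/V₂ = 0.57935,
ln z₀ = (ln z₁ − r·ln z₂)/(1 − r) = (2.3026 − 0.57935×4.3307)/0.42065 = -0.4907 → z₀ = 0.6122 m
V₃ = V₁ · ln(z₃/z₀)/ln(z₁/z₀) = 13.8 × 5.2269/2.7933 = 25.8232 m/s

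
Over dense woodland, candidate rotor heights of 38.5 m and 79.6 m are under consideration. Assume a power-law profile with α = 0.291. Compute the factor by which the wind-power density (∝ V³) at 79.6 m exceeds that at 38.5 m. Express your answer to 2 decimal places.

1.89

Speed ratio: V_B/V_A = (z_B/z_A)^α = (79.6/38.5)^0.291 = (2.0675)^0.291 = 1.23537
Power-density ratio: P_B/P_A = (V_B/V_A)³ = (1.23537)³ = 1.88534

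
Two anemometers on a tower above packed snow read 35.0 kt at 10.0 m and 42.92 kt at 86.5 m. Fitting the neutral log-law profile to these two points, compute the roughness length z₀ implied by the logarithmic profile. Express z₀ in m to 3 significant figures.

Log law: V(z) ∝ ln(z/z₀). With r = V₁/V₂ = 35.0/42.92 = 0.81547,
r · ln(z₂/z₀) = ln(z₁/z₀) ⇒ ln z₀ = (ln z₁ − r·ln z₂)/(1 − r)
ln z₀ = (2.30259 − 0.81547×4.46014) / 0.18453 = -7.2321
z₀ = exp(-7.2321) = 0.0007230 m

z₀ ≈ 0.000723 m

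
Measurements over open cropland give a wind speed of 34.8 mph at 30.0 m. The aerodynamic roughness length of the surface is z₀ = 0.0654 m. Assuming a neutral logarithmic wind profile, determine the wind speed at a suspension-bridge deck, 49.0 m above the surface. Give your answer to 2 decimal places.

37.59 mph

Log law: V(z) ∝ ln(z/z₀), so V₂/V₁ = ln(z₂/z₀) / ln(z₁/z₀).
ln(49.0/0.0654) = 6.6191, ln(30.0/0.0654) = 6.1284
V₂ = 34.8 × 6.6191/6.1284 = 34.8 × 1.0801 = 37.5860 mph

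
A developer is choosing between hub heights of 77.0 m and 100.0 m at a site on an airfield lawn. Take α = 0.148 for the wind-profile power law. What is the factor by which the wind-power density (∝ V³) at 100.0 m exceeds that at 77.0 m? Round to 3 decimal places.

1.123

Speed ratio: V_B/V_A = (z_B/z_A)^α = (100.0/77.0)^0.148 = (1.2987)^0.148 = 1.03944
Power-density ratio: P_B/P_A = (V_B/V_A)³ = (1.03944)³ = 1.12305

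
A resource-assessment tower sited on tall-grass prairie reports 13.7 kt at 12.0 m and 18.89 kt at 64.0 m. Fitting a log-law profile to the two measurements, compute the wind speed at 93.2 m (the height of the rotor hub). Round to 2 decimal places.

20.06 kt

Log law: V ∝ ln(z/z₀). From the pair, with r = V₁/V₂ = 0.72525,
ln z₀ = (ln z₁ − r·ln z₂)/(1 − r) = (2.4849 − 0.72525×4.1589)/0.27475 = -1.9339 → z₀ = 0.1446 m
V₃ = V₁ · ln(z₃/z₀)/ln(z₁/z₀) = 13.7 × 6.4686/4.4188 = 20.0553 kt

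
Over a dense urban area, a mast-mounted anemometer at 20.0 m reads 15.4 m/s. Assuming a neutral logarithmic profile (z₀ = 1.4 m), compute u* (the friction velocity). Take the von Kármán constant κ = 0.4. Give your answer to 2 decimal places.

Log law: V(z) = (u*/κ) · ln(z/z₀) ⇒ u* = κ · V / ln(z/z₀)
u* = 0.4 × 15.4 / ln(20.0/1.4) = 0.4 × 15.4 / 2.6593
   = 6.1600 / 2.6593 = 2.3164 m/s

u* ≈ 2.32 m/s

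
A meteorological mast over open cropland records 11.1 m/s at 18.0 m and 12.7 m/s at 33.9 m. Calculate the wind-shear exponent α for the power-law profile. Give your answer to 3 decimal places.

Power law: V₂/V₁ = (z₂/z₁)^α ⇒ α = ln(V₂/V₁) / ln(z₂/z₁)
α = ln(12.7/11.1) / ln(33.9/18.0) = ln(1.1441) / ln(1.8833)
  = 0.13466 / 0.63304 = 0.21271

α ≈ 0.213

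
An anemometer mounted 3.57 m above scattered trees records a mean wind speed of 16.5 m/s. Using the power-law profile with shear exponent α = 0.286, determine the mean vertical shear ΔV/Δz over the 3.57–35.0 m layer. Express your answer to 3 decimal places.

Power law: V₂ = V₁ · (z₂/z₁)^α = 16.5 × (9.8039)^0.286 = 31.6974 m/s
ΔV/Δz = (31.6974 − 16.5)/(35.0 − 3.57) = 15.1974/31.4300 = 0.48353 m/s/m

0.484 m/s/m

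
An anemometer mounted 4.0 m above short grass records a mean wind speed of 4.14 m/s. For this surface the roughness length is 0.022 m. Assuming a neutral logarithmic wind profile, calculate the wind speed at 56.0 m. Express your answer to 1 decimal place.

Log law: V(z) ∝ ln(z/z₀), so V₂/V₁ = ln(z₂/z₀) / ln(z₁/z₀).
ln(56.0/0.022) = 7.8421, ln(4.0/0.022) = 5.2030
V₂ = 4.14 × 7.8421/5.2030 = 4.14 × 1.5072 = 6.2399 m/s

6.2 m/s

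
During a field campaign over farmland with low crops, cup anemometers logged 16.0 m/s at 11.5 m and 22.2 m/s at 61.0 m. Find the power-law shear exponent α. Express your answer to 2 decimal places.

Power law: V₂/V₁ = (z₂/z₁)^α ⇒ α = ln(V₂/V₁) / ln(z₂/z₁)
α = ln(22.2/16.0) / ln(61.0/11.5) = ln(1.3875) / ln(5.3043)
  = 0.32750 / 1.66853 = 0.19628

α ≈ 0.20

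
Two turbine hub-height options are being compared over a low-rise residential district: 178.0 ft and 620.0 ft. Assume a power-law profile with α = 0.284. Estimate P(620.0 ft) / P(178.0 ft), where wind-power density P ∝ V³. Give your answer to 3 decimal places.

Speed ratio: V_B/V_A = (z_B/z_A)^α = (620.0/178.0)^0.284 = (3.4831)^0.284 = 1.42534
Power-density ratio: P_B/P_A = (V_B/V_A)³ = (1.42534)³ = 2.89574

2.896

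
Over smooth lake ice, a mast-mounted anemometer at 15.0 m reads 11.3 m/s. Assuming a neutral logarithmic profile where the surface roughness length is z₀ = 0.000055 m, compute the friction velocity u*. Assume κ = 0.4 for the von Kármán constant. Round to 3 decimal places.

u* ≈ 0.361 m/s

Log law: V(z) = (u*/κ) · ln(z/z₀) ⇒ u* = κ · V / ln(z/z₀)
u* = 0.4 × 11.3 / ln(15.0/0.000055) = 0.4 × 11.3 / 12.5162
   = 4.5200 / 12.5162 = 0.3611 m/s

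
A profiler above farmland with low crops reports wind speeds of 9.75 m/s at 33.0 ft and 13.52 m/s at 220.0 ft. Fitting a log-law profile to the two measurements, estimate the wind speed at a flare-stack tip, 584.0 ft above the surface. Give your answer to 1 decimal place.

15.5 m/s

Log law: V ∝ ln(z/z₀). From the pair, with r = V₁/V₂ = 0.72115,
ln z₀ = (ln z₁ − r·ln z₂)/(1 − r) = (3.4965 − 0.72115×5.3936)/0.27885 = -1.4098 → z₀ = 0.2442 ft
V₃ = V₁ · ln(z₃/z₀)/ln(z₁/z₀) = 9.75 × 7.7797/4.9063 = 15.4601 m/s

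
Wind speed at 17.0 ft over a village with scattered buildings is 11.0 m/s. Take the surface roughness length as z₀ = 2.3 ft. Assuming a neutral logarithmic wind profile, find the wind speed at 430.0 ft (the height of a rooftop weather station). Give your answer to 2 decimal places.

28.77 m/s

Log law: V(z) ∝ ln(z/z₀), so V₂/V₁ = ln(z₂/z₀) / ln(z₁/z₀).
ln(430.0/2.3) = 5.2309, ln(17.0/2.3) = 2.0003
V₂ = 11.0 × 5.2309/2.0003 = 11.0 × 2.6150 = 28.7654 m/s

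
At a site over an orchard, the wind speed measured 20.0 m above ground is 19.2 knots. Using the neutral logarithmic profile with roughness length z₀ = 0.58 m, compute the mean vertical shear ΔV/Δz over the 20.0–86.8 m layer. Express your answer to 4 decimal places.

0.1192 knots/m

Log law: V₂ = V₁ · ln(z₂/z₀)/ln(z₁/z₀) = 19.2 × 5.0083/3.5405 = 27.1603 knots
ΔV/Δz = (27.1603 − 19.2)/(86.8 − 20.0) = 7.9603/66.8000 = 0.11917 knots/m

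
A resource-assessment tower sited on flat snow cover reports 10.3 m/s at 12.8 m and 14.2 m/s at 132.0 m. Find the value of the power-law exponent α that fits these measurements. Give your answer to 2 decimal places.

α ≈ 0.14

Power law: V₂/V₁ = (z₂/z₁)^α ⇒ α = ln(V₂/V₁) / ln(z₂/z₁)
α = ln(14.2/10.3) / ln(132.0/12.8) = ln(1.3786) / ln(10.3125)
  = 0.32110 / 2.33336 = 0.13761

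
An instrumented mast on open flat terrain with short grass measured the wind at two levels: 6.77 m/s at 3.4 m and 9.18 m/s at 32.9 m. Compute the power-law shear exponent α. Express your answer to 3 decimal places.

Power law: V₂/V₁ = (z₂/z₁)^α ⇒ α = ln(V₂/V₁) / ln(z₂/z₁)
α = ln(9.18/6.77) / ln(32.9/3.4) = ln(1.3560) / ln(9.6765)
  = 0.30453 / 2.26970 = 0.13417

α ≈ 0.134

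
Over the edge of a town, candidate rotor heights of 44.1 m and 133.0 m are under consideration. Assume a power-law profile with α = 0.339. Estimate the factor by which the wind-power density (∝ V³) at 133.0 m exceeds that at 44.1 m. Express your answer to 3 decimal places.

Speed ratio: V_B/V_A = (z_B/z_A)^α = (133.0/44.1)^0.339 = (3.0159)^0.339 = 1.45385
Power-density ratio: P_B/P_A = (V_B/V_A)³ = (1.45385)³ = 3.07300

3.073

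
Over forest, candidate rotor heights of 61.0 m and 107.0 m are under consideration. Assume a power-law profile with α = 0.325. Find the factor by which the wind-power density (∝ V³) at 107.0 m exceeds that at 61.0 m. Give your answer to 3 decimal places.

1.730

Speed ratio: V_B/V_A = (z_B/z_A)^α = (107.0/61.0)^0.325 = (1.7541)^0.325 = 1.20038
Power-density ratio: P_B/P_A = (V_B/V_A)³ = (1.20038)³ = 1.72963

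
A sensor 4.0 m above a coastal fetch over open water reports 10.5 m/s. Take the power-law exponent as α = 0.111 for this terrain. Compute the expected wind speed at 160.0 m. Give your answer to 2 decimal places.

15.81 m/s

Power-law profile: V₂ = V₁ · (z₂/z₁)^α
V₂ = 10.5 × (160.0/4.0)^0.111 = 10.5 × (40.0000)^0.111
    = 10.5 × 1.5060 = 15.8131 m/s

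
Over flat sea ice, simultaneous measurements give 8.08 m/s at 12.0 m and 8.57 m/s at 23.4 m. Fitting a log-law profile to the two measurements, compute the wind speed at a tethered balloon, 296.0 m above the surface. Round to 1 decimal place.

10.4 m/s

Log law: V ∝ ln(z/z₀). From the pair, with r = V₁/V₂ = 0.94282,
ln z₀ = (ln z₁ − r·ln z₂)/(1 − r) = (2.4849 − 0.94282×3.1527)/0.05718 = -8.5275 → z₀ = 0.0001980 m
V₃ = V₁ · ln(z₃/z₀)/ln(z₁/z₀) = 8.08 × 14.2178/11.0124 = 10.4319 m/s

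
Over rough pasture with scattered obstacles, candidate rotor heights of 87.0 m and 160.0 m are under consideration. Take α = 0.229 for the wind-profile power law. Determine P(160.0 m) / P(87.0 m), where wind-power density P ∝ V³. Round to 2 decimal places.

1.52

Speed ratio: V_B/V_A = (z_B/z_A)^α = (160.0/87.0)^0.229 = (1.8391)^0.229 = 1.14972
Power-density ratio: P_B/P_A = (V_B/V_A)³ = (1.14972)³ = 1.51978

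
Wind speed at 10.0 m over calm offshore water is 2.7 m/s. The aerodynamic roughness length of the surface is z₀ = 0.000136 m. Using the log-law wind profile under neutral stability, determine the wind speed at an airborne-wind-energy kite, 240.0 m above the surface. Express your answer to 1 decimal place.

3.5 m/s

Log law: V(z) ∝ ln(z/z₀), so V₂/V₁ = ln(z₂/z₀) / ln(z₁/z₀).
ln(240.0/0.000136) = 14.3835, ln(10.0/0.000136) = 11.2054
V₂ = 2.7 × 14.3835/11.2054 = 2.7 × 1.2836 = 3.4658 m/s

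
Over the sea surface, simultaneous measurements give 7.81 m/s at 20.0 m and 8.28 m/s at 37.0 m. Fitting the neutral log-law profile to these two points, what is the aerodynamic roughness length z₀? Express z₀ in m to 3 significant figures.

Log law: V(z) ∝ ln(z/z₀). With r = V₁/V₂ = 7.81/8.28 = 0.94324,
r · ln(z₂/z₀) = ln(z₁/z₀) ⇒ ln z₀ = (ln z₁ − r·ln z₂)/(1 − r)
ln z₀ = (2.99573 − 0.94324×3.61092) / 0.05676 = -7.2268
z₀ = exp(-7.2268) = 0.0007268 m

z₀ ≈ 0.000727 m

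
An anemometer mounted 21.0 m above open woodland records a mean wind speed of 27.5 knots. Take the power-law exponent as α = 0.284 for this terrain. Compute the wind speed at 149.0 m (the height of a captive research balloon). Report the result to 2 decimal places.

Power-law profile: V₂ = V₁ · (z₂/z₁)^α
V₂ = 27.5 × (149.0/21.0)^0.284 = 27.5 × (7.0952)^0.284
    = 27.5 × 1.7445 = 47.9742 knots

47.97 knots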